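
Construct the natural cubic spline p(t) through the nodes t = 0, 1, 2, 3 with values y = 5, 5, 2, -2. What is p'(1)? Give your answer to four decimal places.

-1.4667

Put m_i = p'' at the i-th knot. Here h = (1, 1, 1) and Δ = (0, -3, -4), so the interior equations h_(i-1)·m_(i-1) + 2(h_(i-1)+h_i)·m_i + h_i·m_(i+1) = 6(Δ_i − Δ_(i-1)) read
  1·m_0 + 4·m_1 + 1·m_2 = 6(Δ_1 - Δ_0) = -18
  1·m_1 + 4·m_2 + 1·m_3 = 6(Δ_2 - Δ_1) = -6
Natural end conditions: m_0 = m_3 = 0.
Forward elimination and back-substitution give m_0 = 0, m_1 = -22/5, m_2 = -2/5, m_3 = 0.
On [1, 2], p'(t) = b_1 + 2c_1·(t - 1) + 3d_1·(t - 1)² with b_1 = Δ_1 - h_1(2m_1 + m_2)/6 = -22/15, c_1 = m_1/2 = -11/5, d_1 = (m_2 - m_1)/(6h_1) = 2/3. So p'(1) = -22/15.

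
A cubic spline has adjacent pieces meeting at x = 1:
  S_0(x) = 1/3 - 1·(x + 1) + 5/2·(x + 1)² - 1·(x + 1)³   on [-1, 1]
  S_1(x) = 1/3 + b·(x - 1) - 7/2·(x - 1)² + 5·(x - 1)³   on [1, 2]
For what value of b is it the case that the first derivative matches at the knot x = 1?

-3

S_0'(x) = -1 + 5·(x + 1) - 3·(x + 1)², so S_0'(1) = -3. On the right, S_1'(1) = b, so b = -3.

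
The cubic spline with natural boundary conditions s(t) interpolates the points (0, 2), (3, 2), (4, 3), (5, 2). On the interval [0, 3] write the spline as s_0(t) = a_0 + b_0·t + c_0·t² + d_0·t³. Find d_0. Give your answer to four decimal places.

Let M_i = s''(x_i). Step sizes h_i = 3, 1, 1; slopes of the chords Δ_i = (y_(i+1) - y_i)/h_i = 0, 1, -1.
  3·M_0 + 8·M_1 + 1·M_2 = 6(Δ_1 - Δ_0) = 6
  1·M_1 + 4·M_2 + 1·M_3 = 6(Δ_2 - Δ_1) = -12
Natural end conditions: M_0 = M_3 = 0.
Hence M_0 = 0, M_1 = 36/31, M_2 = -102/31, M_3 = 0.
On [0, 3], with s_0(t) = a_0 + b_0·t + c_0·t² + d_0·t³: c_0 = M_0/2 = 0, d_0 = (M_1 - M_0)/(6h_0) = 2/31, b_0 = Δ_0 - h_0(2M_0 + M_1)/6 = -18/31.

0.0645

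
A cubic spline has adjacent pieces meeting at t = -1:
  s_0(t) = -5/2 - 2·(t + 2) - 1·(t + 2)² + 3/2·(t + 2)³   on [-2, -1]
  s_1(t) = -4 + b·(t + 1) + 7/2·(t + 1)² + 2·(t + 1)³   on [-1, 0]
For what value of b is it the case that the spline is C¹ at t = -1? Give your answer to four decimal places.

0.5000

s_0'(t) = -2 - 2·(t + 2) + 9/2·(t + 2)², so s_0'(-1) = 1/2. On the right, s_1'(-1) = b, so b = 1/2.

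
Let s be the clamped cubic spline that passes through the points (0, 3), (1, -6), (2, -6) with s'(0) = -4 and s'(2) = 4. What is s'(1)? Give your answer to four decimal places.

Put M_i = s'' at the i-th knot. Here h = (1, 1) and Δ = (-9, 0), so the interior equations h_(i-1)·M_(i-1) + 2(h_(i-1)+h_i)·M_i + h_i·M_(i+1) = 6(Δ_i − Δ_(i-1)) read
  1·M_0 + 4·M_1 + 1·M_2 = 6(Δ_1 - Δ_0) = 54
Clamped end conditions give two more equations: 2h_0·M_0 + h_0·M_1 = 6(Δ_0 - s'(0)) = -30 and h_1·M_1 + 2h_1·M_2 = 6(s'(2) - Δ_1) = 24.
Hence M_0 = -49/2, M_1 = 19, M_2 = 5/2.
On [1, 2], s'(x) = b_1 + 2c_1·(x - 1) + 3d_1·(x - 1)² with b_1 = Δ_1 - h_1(2M_1 + M_2)/6 = -27/4, c_1 = M_1/2 = 19/2, d_1 = (M_2 - M_1)/(6h_1) = -11/4. So s'(1) = -27/4.

-6.7500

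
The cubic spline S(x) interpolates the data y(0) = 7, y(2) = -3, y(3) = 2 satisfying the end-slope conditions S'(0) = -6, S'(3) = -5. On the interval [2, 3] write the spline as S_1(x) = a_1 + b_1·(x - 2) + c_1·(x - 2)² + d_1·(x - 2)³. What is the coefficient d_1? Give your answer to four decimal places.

-9.8333

With M_i denoting the second derivative at x_i, h_i = 2, 1, and Δ_i = (y_(i+1) − y_i)/h_i = -5, 5:
  2·M_0 + 6·M_1 + 1·M_2 = 6(Δ_1 - Δ_0) = 60
Clamped end conditions give two more equations: 2h_0·M_0 + h_0·M_1 = 6(Δ_0 - S'(0)) = 6 and h_1·M_1 + 2h_1·M_2 = 6(S'(3) - Δ_1) = -60.
Solving the tridiagonal system: M_0 = -49/6, M_1 = 58/3, M_2 = -119/3.
On [2, 3], with S_1(x) = a_1 + b_1·(x - 2) + c_1·(x - 2)² + d_1·(x - 2)³: c_1 = M_1/2 = 29/3, d_1 = (M_2 - M_1)/(6h_1) = -59/6, b_1 = Δ_1 - h_1(2M_1 + M_2)/6 = 31/6.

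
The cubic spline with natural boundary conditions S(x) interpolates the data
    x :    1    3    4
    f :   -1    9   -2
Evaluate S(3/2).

Let σ_i = S''(x_i). Step sizes h_i = 2, 1; slopes of the chords Δ_i = (y_(i+1) - y_i)/h_i = 5, -11.
  2·σ_0 + 6·σ_1 + 1·σ_2 = 6(Δ_1 - Δ_0) = -96
Natural end conditions: σ_0 = σ_2 = 0.
Hence σ_0 = 0, σ_1 = -16, σ_2 = 0.
On [1, 3], S(x) = -1 + 31/3·(x - 1) + 0·(x - 1)² - 4/3·(x - 1)³.
With (x - 1) = 1/2: S(3/2) = 4.

4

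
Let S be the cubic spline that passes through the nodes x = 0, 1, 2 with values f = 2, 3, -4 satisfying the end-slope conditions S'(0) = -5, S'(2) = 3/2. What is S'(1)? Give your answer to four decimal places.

-3.6250

Put M_i = S'' at the i-th knot. Here h = (1, 1) and Δ = (1, -7), so the interior equations h_(i-1)·M_(i-1) + 2(h_(i-1)+h_i)·M_i + h_i·M_(i+1) = 6(Δ_i − Δ_(i-1)) read
  1·M_0 + 4·M_1 + 1·M_2 = 6(Δ_1 - Δ_0) = -48
Clamped end conditions give two more equations: 2h_0·M_0 + h_0·M_1 = 6(Δ_0 - S'(0)) = 36 and h_1·M_1 + 2h_1·M_2 = 6(S'(2) - Δ_1) = 51.
Forward elimination and back-substitution give M_0 = 133/4, M_1 = -61/2, M_2 = 163/4.
On [1, 2], S'(x) = b_1 + 2c_1·(x - 1) + 3d_1·(x - 1)² with b_1 = Δ_1 - h_1(2M_1 + M_2)/6 = -29/8, c_1 = M_1/2 = -61/4, d_1 = (M_2 - M_1)/(6h_1) = 95/8. So S'(1) = -29/8.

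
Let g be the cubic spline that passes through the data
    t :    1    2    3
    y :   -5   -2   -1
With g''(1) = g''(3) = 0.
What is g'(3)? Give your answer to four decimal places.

0.5000

Let m_i = g''(x_i). Step sizes h_i = 1, 1; slopes of the chords Δ_i = (y_(i+1) - y_i)/h_i = 3, 1.
  1·m_0 + 4·m_1 + 1·m_2 = 6(Δ_1 - Δ_0) = -12
Natural end conditions: m_0 = m_2 = 0.
Forward elimination and back-substitution give m_0 = 0, m_1 = -3, m_2 = 0.
On [2, 3], g'(t) = b_1 + 2c_1·(t - 2) + 3d_1·(t - 2)² with b_1 = Δ_1 - h_1(2m_1 + m_2)/6 = 2, c_1 = m_1/2 = -3/2, d_1 = (m_2 - m_1)/(6h_1) = 1/2. So g'(3) = 1/2.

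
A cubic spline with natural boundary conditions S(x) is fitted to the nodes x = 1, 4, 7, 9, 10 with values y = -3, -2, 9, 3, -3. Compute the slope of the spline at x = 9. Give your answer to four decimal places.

-5.5049

Write M_i for S''(x_i). With h_i = 3, 3, 2, 1 and divided differences Δ_i = 1/3, 11/3, -3, -6, the continuity of S' gives the tridiagonal system
  3·M_0 + 12·M_1 + 3·M_2 = 6(Δ_1 - Δ_0) = 20
  3·M_1 + 10·M_2 + 2·M_3 = 6(Δ_2 - Δ_1) = -40
  2·M_2 + 6·M_3 + 1·M_4 = 6(Δ_3 - Δ_2) = -18
Natural end conditions: M_0 = M_4 = 0.
Solving the tridiagonal system: M_0 = 0, M_1 = 866/309, M_2 = -468/103, M_3 = -153/103, M_4 = 0.
On [9, 10], S'(x) = b_3 + 2c_3·(x - 9) + 3d_3·(x - 9)² with b_3 = Δ_3 - h_3(2M_3 + M_4)/6 = -567/103, c_3 = M_3/2 = -153/206, d_3 = (M_4 - M_3)/(6h_3) = 51/206. So S'(9) = -567/103.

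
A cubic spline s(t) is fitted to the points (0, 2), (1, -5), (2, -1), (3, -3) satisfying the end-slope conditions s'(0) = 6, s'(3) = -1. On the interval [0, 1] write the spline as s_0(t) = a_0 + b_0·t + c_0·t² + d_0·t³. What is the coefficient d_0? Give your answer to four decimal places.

With σ_i denoting the second derivative at x_i, h_i = 1, 1, 1, and Δ_i = (y_(i+1) − y_i)/h_i = -7, 4, -2:
  1·σ_0 + 4·σ_1 + 1·σ_2 = 6(Δ_1 - Δ_0) = 66
  1·σ_1 + 4·σ_2 + 1·σ_3 = 6(Δ_2 - Δ_1) = -36
Clamped end conditions give two more equations: 2h_0·σ_0 + h_0·σ_1 = 6(Δ_0 - s'(0)) = -78 and h_2·σ_2 + 2h_2·σ_3 = 6(s'(3) - Δ_2) = 6.
Hence σ_0 = -856/15, σ_1 = 542/15, σ_2 = -322/15, σ_3 = 206/15.
On [0, 1], with s_0(t) = a_0 + b_0·t + c_0·t² + d_0·t³: c_0 = σ_0/2 = -428/15, d_0 = (σ_1 - σ_0)/(6h_0) = 233/15, b_0 = Δ_0 - h_0(2σ_0 + σ_1)/6 = 6.

15.5333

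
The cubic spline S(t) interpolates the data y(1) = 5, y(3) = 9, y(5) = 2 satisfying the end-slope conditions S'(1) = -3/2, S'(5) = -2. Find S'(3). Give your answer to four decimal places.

Write M_i for S''(x_i). With h_i = 2, 2 and divided differences Δ_i = 2, -7/2, the continuity of S' gives the tridiagonal system
  2·M_0 + 8·M_1 + 2·M_2 = 6(Δ_1 - Δ_0) = -33
Clamped end conditions give two more equations: 2h_0·M_0 + h_0·M_1 = 6(Δ_0 - S'(1)) = 21 and h_1·M_1 + 2h_1·M_2 = 6(S'(5) - Δ_1) = 9.
Forward elimination and back-substitution give M_0 = 37/4, M_1 = -8, M_2 = 25/4.
On [3, 5], S'(t) = b_1 + 2c_1·(t - 3) + 3d_1·(t - 3)² with b_1 = Δ_1 - h_1(2M_1 + M_2)/6 = -1/4, c_1 = M_1/2 = -4, d_1 = (M_2 - M_1)/(6h_1) = 19/16. So S'(3) = -1/4.

-0.2500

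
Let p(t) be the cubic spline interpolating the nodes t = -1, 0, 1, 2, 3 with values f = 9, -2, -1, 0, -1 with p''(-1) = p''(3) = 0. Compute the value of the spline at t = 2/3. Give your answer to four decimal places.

Write M_i for p''(x_i). With h_i = 1, 1, 1, 1 and divided differences Δ_i = -11, 1, 1, -1, the continuity of p' gives the tridiagonal system
  1·M_0 + 4·M_1 + 1·M_2 = 6(Δ_1 - Δ_0) = 72
  1·M_1 + 4·M_2 + 1·M_3 = 6(Δ_2 - Δ_1) = 0
  1·M_2 + 4·M_3 + 1·M_4 = 6(Δ_3 - Δ_2) = -12
Natural end conditions: M_0 = M_4 = 0.
Solving: M_0 = 0, M_1 = 267/14, M_2 = -30/7, M_3 = -27/14, M_4 = 0.
On [0, 1], p(t) = -2 - 65/14·t + 267/28·t² - 109/28·t³.
With t = 2/3: p(2/3) = -380/189.

-2.0106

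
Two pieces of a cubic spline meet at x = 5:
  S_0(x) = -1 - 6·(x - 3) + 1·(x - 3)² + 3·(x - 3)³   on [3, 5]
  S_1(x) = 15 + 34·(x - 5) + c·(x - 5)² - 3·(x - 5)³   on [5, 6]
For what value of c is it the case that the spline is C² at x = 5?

S_0''(x) = 2 + 18·(x - 3), so S_0''(5) = 38. On the right, S_1''(5) = 2c, so c = 19.

19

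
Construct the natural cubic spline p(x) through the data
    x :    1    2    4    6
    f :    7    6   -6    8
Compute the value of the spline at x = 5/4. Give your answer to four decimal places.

Write M_i for p''(x_i). With h_i = 1, 2, 2 and divided differences Δ_i = -1, -6, 7, the continuity of p' gives the tridiagonal system
  1·M_0 + 6·M_1 + 2·M_2 = 6(Δ_1 - Δ_0) = -30
  2·M_1 + 8·M_2 + 2·M_3 = 6(Δ_2 - Δ_1) = 78
Natural end conditions: M_0 = M_3 = 0.
Hence M_0 = 0, M_1 = -9, M_2 = 12, M_3 = 0.
On [1, 2], p(x) = 7 + 1/2·(x - 1) + 0·(x - 1)² - 3/2·(x - 1)³.
With (x - 1) = 1/4: p(5/4) = 909/128.

7.1016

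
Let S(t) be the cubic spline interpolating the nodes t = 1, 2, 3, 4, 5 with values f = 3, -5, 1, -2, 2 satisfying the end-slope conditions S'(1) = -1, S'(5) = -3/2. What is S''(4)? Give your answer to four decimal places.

25.1071

Write M_i for S''(x_i). With h_i = 1, 1, 1, 1 and divided differences Δ_i = -8, 6, -3, 4, the continuity of S' gives the tridiagonal system
  1·M_0 + 4·M_1 + 1·M_2 = 6(Δ_1 - Δ_0) = 84
  1·M_1 + 4·M_2 + 1·M_3 = 6(Δ_2 - Δ_1) = -54
  1·M_2 + 4·M_3 + 1·M_4 = 6(Δ_3 - Δ_2) = 42
Clamped end conditions give two more equations: 2h_0·M_0 + h_0·M_1 = 6(Δ_0 - S'(1)) = -42 and h_3·M_3 + 2h_3·M_4 = 6(S'(5) - Δ_3) = -33.
Solving the tridiagonal system: M_0 = -2251/56, M_1 = 1075/28, M_2 = -235/8, M_3 = 703/28, M_4 = -1627/56.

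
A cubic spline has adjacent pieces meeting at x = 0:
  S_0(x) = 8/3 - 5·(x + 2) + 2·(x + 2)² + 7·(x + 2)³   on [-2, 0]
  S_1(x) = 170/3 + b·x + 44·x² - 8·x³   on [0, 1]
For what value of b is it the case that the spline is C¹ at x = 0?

S_0'(x) = -5 + 4·(x + 2) + 21·(x + 2)², so S_0'(0) = 87. On the right, S_1'(0) = b, so b = 87.

87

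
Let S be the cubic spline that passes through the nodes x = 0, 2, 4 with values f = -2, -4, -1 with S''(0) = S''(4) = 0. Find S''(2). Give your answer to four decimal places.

1.8750

Let M_i = S''(x_i). Step sizes h_i = 2, 2; slopes of the chords Δ_i = (y_(i+1) - y_i)/h_i = -1, 3/2.
  2·M_0 + 8·M_1 + 2·M_2 = 6(Δ_1 - Δ_0) = 15
Natural end conditions: M_0 = M_2 = 0.
Hence M_0 = 0, M_1 = 15/8, M_2 = 0.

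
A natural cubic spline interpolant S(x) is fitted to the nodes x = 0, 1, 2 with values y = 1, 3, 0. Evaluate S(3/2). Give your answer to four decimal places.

With M_i denoting the second derivative at x_i, h_i = 1, 1, and Δ_i = (y_(i+1) − y_i)/h_i = 2, -3:
  1·M_0 + 4·M_1 + 1·M_2 = 6(Δ_1 - Δ_0) = -30
Natural end conditions: M_0 = M_2 = 0.
Solving: M_0 = 0, M_1 = -15/2, M_2 = 0.
On [1, 2], S(x) = 3 - 1/2·(x - 1) - 15/4·(x - 1)² + 5/4·(x - 1)³.
With (x - 1) = 1/2: S(3/2) = 63/32.

1.9688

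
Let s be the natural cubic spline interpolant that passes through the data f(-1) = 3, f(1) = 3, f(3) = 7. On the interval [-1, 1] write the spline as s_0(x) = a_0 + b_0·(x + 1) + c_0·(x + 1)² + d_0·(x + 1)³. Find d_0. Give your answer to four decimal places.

Let σ_i = s''(x_i). Step sizes h_i = 2, 2; slopes of the chords Δ_i = (y_(i+1) - y_i)/h_i = 0, 2.
  2·σ_0 + 8·σ_1 + 2·σ_2 = 6(Δ_1 - Δ_0) = 12
Natural end conditions: σ_0 = σ_2 = 0.
Solving the tridiagonal system: σ_0 = 0, σ_1 = 3/2, σ_2 = 0.
On [-1, 1], with s_0(x) = a_0 + b_0·(x + 1) + c_0·(x + 1)² + d_0·(x + 1)³: c_0 = σ_0/2 = 0, d_0 = (σ_1 - σ_0)/(6h_0) = 1/8, b_0 = Δ_0 - h_0(2σ_0 + σ_1)/6 = -1/2.

0.1250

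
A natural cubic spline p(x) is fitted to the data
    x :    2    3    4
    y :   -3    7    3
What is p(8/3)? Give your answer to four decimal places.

4.9630

Put M_i = p'' at the i-th knot. Here h = (1, 1) and Δ = (10, -4), so the interior equations h_(i-1)·M_(i-1) + 2(h_(i-1)+h_i)·M_i + h_i·M_(i+1) = 6(Δ_i − Δ_(i-1)) read
  1·M_0 + 4·M_1 + 1·M_2 = 6(Δ_1 - Δ_0) = -84
Natural end conditions: M_0 = M_2 = 0.
Solving: M_0 = 0, M_1 = -21, M_2 = 0.
On [2, 3], p(x) = -3 + 27/2·(x - 2) + 0·(x - 2)² - 7/2·(x - 2)³.
With (x - 2) = 2/3: p(8/3) = 134/27.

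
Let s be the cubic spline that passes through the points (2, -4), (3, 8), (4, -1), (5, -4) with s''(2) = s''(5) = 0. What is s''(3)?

-36

Write M_i for s''(x_i). With h_i = 1, 1, 1 and divided differences Δ_i = 12, -9, -3, the continuity of s' gives the tridiagonal system
  1·M_0 + 4·M_1 + 1·M_2 = 6(Δ_1 - Δ_0) = -126
  1·M_1 + 4·M_2 + 1·M_3 = 6(Δ_2 - Δ_1) = 36
Natural end conditions: M_0 = M_3 = 0.
Forward elimination and back-substitution give M_0 = 0, M_1 = -36, M_2 = 18, M_3 = 0.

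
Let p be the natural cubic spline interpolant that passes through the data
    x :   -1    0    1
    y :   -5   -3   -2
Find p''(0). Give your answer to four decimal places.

-1.5000

With σ_i denoting the second derivative at x_i, h_i = 1, 1, and Δ_i = (y_(i+1) − y_i)/h_i = 2, 1:
  1·σ_0 + 4·σ_1 + 1·σ_2 = 6(Δ_1 - Δ_0) = -6
Natural end conditions: σ_0 = σ_2 = 0.
Hence σ_0 = 0, σ_1 = -3/2, σ_2 = 0.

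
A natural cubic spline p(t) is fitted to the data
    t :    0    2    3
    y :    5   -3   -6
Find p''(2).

Let m_i = p''(x_i). Step sizes h_i = 2, 1; slopes of the chords Δ_i = (y_(i+1) - y_i)/h_i = -4, -3.
  2·m_0 + 6·m_1 + 1·m_2 = 6(Δ_1 - Δ_0) = 6
Natural end conditions: m_0 = m_2 = 0.
Hence m_0 = 0, m_1 = 1, m_2 = 0.

1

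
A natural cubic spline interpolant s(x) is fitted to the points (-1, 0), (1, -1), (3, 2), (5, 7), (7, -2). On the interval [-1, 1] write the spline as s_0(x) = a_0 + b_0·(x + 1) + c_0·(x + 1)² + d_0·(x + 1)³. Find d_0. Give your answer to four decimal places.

0.0848

Write M_i for s''(x_i). With h_i = 2, 2, 2, 2 and divided differences Δ_i = -1/2, 3/2, 5/2, -9/2, the continuity of s' gives the tridiagonal system
  2·M_0 + 8·M_1 + 2·M_2 = 6(Δ_1 - Δ_0) = 12
  2·M_1 + 8·M_2 + 2·M_3 = 6(Δ_2 - Δ_1) = 6
  2·M_2 + 8·M_3 + 2·M_4 = 6(Δ_3 - Δ_2) = -42
Natural end conditions: M_0 = M_4 = 0.
Hence M_0 = 0, M_1 = 57/56, M_2 = 27/14, M_3 = -321/56, M_4 = 0.
On [-1, 1], with s_0(x) = a_0 + b_0·(x + 1) + c_0·(x + 1)² + d_0·(x + 1)³: c_0 = M_0/2 = 0, d_0 = (M_1 - M_0)/(6h_0) = 19/224, b_0 = Δ_0 - h_0(2M_0 + M_1)/6 = -47/56.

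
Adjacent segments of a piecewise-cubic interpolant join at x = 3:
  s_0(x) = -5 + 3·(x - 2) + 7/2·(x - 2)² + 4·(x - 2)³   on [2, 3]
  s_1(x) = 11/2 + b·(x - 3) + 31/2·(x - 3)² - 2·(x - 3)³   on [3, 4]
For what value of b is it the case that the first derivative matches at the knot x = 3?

s_0'(x) = 3 + 7·(x - 2) + 12·(x - 2)², so s_0'(3) = 22. On the right, s_1'(3) = b, so b = 22.

22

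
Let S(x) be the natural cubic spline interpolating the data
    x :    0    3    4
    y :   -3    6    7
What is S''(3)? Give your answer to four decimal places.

-1.5000

With σ_i denoting the second derivative at x_i, h_i = 3, 1, and Δ_i = (y_(i+1) − y_i)/h_i = 3, 1:
  3·σ_0 + 8·σ_1 + 1·σ_2 = 6(Δ_1 - Δ_0) = -12
Natural end conditions: σ_0 = σ_2 = 0.
Hence σ_0 = 0, σ_1 = -3/2, σ_2 = 0.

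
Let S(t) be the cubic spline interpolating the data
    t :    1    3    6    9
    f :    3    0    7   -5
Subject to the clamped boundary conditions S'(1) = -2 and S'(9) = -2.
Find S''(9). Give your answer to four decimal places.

Write m_i for S''(x_i). With h_i = 2, 3, 3 and divided differences Δ_i = -3/2, 7/3, -4, the continuity of S' gives the tridiagonal system
  2·m_0 + 10·m_1 + 3·m_2 = 6(Δ_1 - Δ_0) = 23
  3·m_1 + 12·m_2 + 3·m_3 = 6(Δ_2 - Δ_1) = -38
Clamped end conditions give two more equations: 2h_0·m_0 + h_0·m_1 = 6(Δ_0 - S'(1)) = 3 and h_2·m_2 + 2h_2·m_3 = 6(S'(9) - Δ_2) = 12.
Hence m_0 = -51/38, m_1 = 159/38, m_2 = -307/57, m_3 = 535/114.

4.6930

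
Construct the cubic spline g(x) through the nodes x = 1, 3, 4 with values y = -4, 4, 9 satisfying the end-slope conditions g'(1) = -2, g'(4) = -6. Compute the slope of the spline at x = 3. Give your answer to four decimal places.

9.3333

With M_i denoting the second derivative at x_i, h_i = 2, 1, and Δ_i = (y_(i+1) − y_i)/h_i = 4, 5:
  2·M_0 + 6·M_1 + 1·M_2 = 6(Δ_1 - Δ_0) = 6
Clamped end conditions give two more equations: 2h_0·M_0 + h_0·M_1 = 6(Δ_0 - g'(1)) = 36 and h_1·M_1 + 2h_1·M_2 = 6(g'(4) - Δ_1) = -66.
Solving the tridiagonal system: M_0 = 20/3, M_1 = 14/3, M_2 = -106/3.
On [3, 4], g'(x) = b_1 + 2c_1·(x - 3) + 3d_1·(x - 3)² with b_1 = Δ_1 - h_1(2M_1 + M_2)/6 = 28/3, c_1 = M_1/2 = 7/3, d_1 = (M_2 - M_1)/(6h_1) = -20/3. So g'(3) = 28/3.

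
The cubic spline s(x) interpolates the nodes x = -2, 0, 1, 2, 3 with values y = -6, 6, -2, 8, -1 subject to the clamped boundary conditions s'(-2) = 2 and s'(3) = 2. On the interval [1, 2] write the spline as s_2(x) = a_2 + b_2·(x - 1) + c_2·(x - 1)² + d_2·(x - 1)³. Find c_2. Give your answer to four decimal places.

24.0732

Put M_i = s'' at the i-th knot. Here h = (2, 1, 1, 1) and Δ = (6, -8, 10, -9), so the interior equations h_(i-1)·M_(i-1) + 2(h_(i-1)+h_i)·M_i + h_i·M_(i+1) = 6(Δ_i − Δ_(i-1)) read
  2·M_0 + 6·M_1 + 1·M_2 = 6(Δ_1 - Δ_0) = -84
  1·M_1 + 4·M_2 + 1·M_3 = 6(Δ_2 - Δ_1) = 108
  1·M_2 + 4·M_3 + 1·M_4 = 6(Δ_3 - Δ_2) = -114
Clamped end conditions give two more equations: 2h_0·M_0 + h_0·M_1 = 6(Δ_0 - s'(-2)) = 24 and h_3·M_3 + 2h_3·M_4 = 6(s'(3) - Δ_3) = 66.
Solving the tridiagonal system: M_0 = 837/41, M_1 = -1182/41, M_2 = 1974/41, M_3 = -2286/41, M_4 = 2496/41.
On [1, 2], with s_2(x) = a_2 + b_2·(x - 1) + c_2·(x - 1)² + d_2·(x - 1)³: c_2 = M_2/2 = 987/41, d_2 = (M_3 - M_2)/(6h_2) = -710/41, b_2 = Δ_2 - h_2(2M_2 + M_3)/6 = 133/41.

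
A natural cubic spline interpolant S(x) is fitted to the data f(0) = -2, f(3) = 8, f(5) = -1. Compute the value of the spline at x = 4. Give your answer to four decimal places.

Let M_i = S''(x_i). Step sizes h_i = 3, 2; slopes of the chords Δ_i = (y_(i+1) - y_i)/h_i = 10/3, -9/2.
  3·M_0 + 10·M_1 + 2·M_2 = 6(Δ_1 - Δ_0) = -47
Natural end conditions: M_0 = M_2 = 0.
Hence M_0 = 0, M_1 = -47/10, M_2 = 0.
On [3, 5], S(x) = 8 - 41/30·(x - 3) - 47/20·(x - 3)² + 47/120·(x - 3)³.
With (x - 3) = 1: S(4) = 187/40.

4.6750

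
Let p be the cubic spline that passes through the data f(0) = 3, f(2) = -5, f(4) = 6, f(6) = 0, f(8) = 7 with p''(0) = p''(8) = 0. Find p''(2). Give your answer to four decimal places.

Put m_i = p'' at the i-th knot. Here h = (2, 2, 2, 2) and Δ = (-4, 11/2, -3, 7/2), so the interior equations h_(i-1)·m_(i-1) + 2(h_(i-1)+h_i)·m_i + h_i·m_(i+1) = 6(Δ_i − Δ_(i-1)) read
  2·m_0 + 8·m_1 + 2·m_2 = 6(Δ_1 - Δ_0) = 57
  2·m_1 + 8·m_2 + 2·m_3 = 6(Δ_2 - Δ_1) = -51
  2·m_2 + 8·m_3 + 2·m_4 = 6(Δ_3 - Δ_2) = 39
Natural end conditions: m_0 = m_4 = 0.
Solving: m_0 = 0, m_1 = 549/56, m_2 = -75/7, m_3 = 423/56, m_4 = 0.

9.8036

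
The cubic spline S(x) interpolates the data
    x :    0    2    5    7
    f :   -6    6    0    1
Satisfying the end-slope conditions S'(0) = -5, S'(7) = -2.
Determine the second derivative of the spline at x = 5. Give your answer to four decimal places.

6.1875

Let σ_i = S''(x_i). Step sizes h_i = 2, 3, 2; slopes of the chords Δ_i = (y_(i+1) - y_i)/h_i = 6, -2, 1/2.
  2·σ_0 + 10·σ_1 + 3·σ_2 = 6(Δ_1 - Δ_0) = -48
  3·σ_1 + 10·σ_2 + 2·σ_3 = 6(Δ_2 - Δ_1) = 15
Clamped end conditions give two more equations: 2h_0·σ_0 + h_0·σ_1 = 6(Δ_0 - S'(0)) = 66 and h_2·σ_2 + 2h_2·σ_3 = 6(S'(7) - Δ_2) = -15.
Hence σ_0 = 705/32, σ_1 = -177/16, σ_2 = 99/16, σ_3 = -219/32.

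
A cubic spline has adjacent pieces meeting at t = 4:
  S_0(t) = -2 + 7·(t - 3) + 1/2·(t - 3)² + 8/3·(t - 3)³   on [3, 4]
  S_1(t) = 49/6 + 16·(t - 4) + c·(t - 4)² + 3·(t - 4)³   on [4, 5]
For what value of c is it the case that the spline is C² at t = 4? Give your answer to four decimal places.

8.5000

S_0''(t) = 1 + 16·(t - 3), so S_0''(4) = 17. On the right, S_1''(4) = 2c, so c = 17/2.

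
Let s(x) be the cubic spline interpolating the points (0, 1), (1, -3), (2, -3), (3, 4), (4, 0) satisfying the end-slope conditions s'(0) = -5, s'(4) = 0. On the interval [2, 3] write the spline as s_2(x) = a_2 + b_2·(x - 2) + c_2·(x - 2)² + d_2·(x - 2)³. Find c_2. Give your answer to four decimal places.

8.5000

Write M_i for s''(x_i). With h_i = 1, 1, 1, 1 and divided differences Δ_i = -4, 0, 7, -4, the continuity of s' gives the tridiagonal system
  1·M_0 + 4·M_1 + 1·M_2 = 6(Δ_1 - Δ_0) = 24
  1·M_1 + 4·M_2 + 1·M_3 = 6(Δ_2 - Δ_1) = 42
  1·M_2 + 4·M_3 + 1·M_4 = 6(Δ_3 - Δ_2) = -66
Clamped end conditions give two more equations: 2h_0·M_0 + h_0·M_1 = 6(Δ_0 - s'(0)) = 6 and h_3·M_3 + 2h_3·M_4 = 6(s'(4) - Δ_3) = 24.
Solving the tridiagonal system: M_0 = 17/7, M_1 = 8/7, M_2 = 17, M_3 = -190/7, M_4 = 179/7.
On [2, 3], with s_2(x) = a_2 + b_2·(x - 2) + c_2·(x - 2)² + d_2·(x - 2)³: c_2 = M_2/2 = 17/2, d_2 = (M_3 - M_2)/(6h_2) = -103/14, b_2 = Δ_2 - h_2(2M_2 + M_3)/6 = 41/7.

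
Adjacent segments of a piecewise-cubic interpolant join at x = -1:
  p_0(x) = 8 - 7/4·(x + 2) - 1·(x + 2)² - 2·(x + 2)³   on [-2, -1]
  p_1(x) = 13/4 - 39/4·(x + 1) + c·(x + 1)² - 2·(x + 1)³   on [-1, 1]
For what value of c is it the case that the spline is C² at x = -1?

p_0''(x) = -2 - 12·(x + 2), so p_0''(-1) = -14. On the right, p_1''(-1) = 2c, so c = -7.

-7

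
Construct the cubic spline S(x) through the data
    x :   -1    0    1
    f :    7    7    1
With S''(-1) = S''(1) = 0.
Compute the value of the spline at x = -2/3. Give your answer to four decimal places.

7.4444

With m_i denoting the second derivative at x_i, h_i = 1, 1, and Δ_i = (y_(i+1) − y_i)/h_i = 0, -6:
  1·m_0 + 4·m_1 + 1·m_2 = 6(Δ_1 - Δ_0) = -36
Natural end conditions: m_0 = m_2 = 0.
Hence m_0 = 0, m_1 = -9, m_2 = 0.
On [-1, 0], S(x) = 7 + 3/2·(x + 1) + 0·(x + 1)² - 3/2·(x + 1)³.
With (x + 1) = 1/3: S(-2/3) = 67/9.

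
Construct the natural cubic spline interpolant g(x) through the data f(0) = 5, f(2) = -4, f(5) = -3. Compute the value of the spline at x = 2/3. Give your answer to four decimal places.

1.4272

With M_i denoting the second derivative at x_i, h_i = 2, 3, and Δ_i = (y_(i+1) − y_i)/h_i = -9/2, 1/3:
  2·M_0 + 10·M_1 + 3·M_2 = 6(Δ_1 - Δ_0) = 29
Natural end conditions: M_0 = M_2 = 0.
Solving the tridiagonal system: M_0 = 0, M_1 = 29/10, M_2 = 0.
On [0, 2], g(x) = 5 - 82/15·x + 0·x² + 29/120·x³.
With x = 2/3: g(2/3) = 578/405.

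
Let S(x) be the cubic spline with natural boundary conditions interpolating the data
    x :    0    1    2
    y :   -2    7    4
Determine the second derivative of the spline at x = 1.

Let σ_i = S''(x_i). Step sizes h_i = 1, 1; slopes of the chords Δ_i = (y_(i+1) - y_i)/h_i = 9, -3.
  1·σ_0 + 4·σ_1 + 1·σ_2 = 6(Δ_1 - Δ_0) = -72
Natural end conditions: σ_0 = σ_2 = 0.
Hence σ_0 = 0, σ_1 = -18, σ_2 = 0.

-18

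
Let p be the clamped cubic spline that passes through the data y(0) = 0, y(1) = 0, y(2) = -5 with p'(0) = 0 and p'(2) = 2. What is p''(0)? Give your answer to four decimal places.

Write M_i for p''(x_i). With h_i = 1, 1 and divided differences Δ_i = 0, -5, the continuity of p' gives the tridiagonal system
  1·M_0 + 4·M_1 + 1·M_2 = 6(Δ_1 - Δ_0) = -30
Clamped end conditions give two more equations: 2h_0·M_0 + h_0·M_1 = 6(Δ_0 - p'(0)) = 0 and h_1·M_1 + 2h_1·M_2 = 6(p'(2) - Δ_1) = 42.
Hence M_0 = 17/2, M_1 = -17, M_2 = 59/2.

8.5000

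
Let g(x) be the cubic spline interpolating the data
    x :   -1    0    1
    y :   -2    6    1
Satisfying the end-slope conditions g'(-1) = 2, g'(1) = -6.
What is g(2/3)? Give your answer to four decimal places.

With M_i denoting the second derivative at x_i, h_i = 1, 1, and Δ_i = (y_(i+1) − y_i)/h_i = 8, -5:
  1·M_0 + 4·M_1 + 1·M_2 = 6(Δ_1 - Δ_0) = -78
Clamped end conditions give two more equations: 2h_0·M_0 + h_0·M_1 = 6(Δ_0 - g'(-1)) = 36 and h_1·M_1 + 2h_1·M_2 = 6(g'(1) - Δ_1) = -6.
Solving the tridiagonal system: M_0 = 67/2, M_1 = -31, M_2 = 25/2.
On [0, 1], g(x) = 6 + 13/4·x - 31/2·x² + 29/4·x³.
With x = 2/3: g(2/3) = 185/54.

3.4259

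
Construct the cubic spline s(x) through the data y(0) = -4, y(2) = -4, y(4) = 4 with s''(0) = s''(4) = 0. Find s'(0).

-1

Put M_i = s'' at the i-th knot. Here h = (2, 2) and Δ = (0, 4), so the interior equations h_(i-1)·M_(i-1) + 2(h_(i-1)+h_i)·M_i + h_i·M_(i+1) = 6(Δ_i − Δ_(i-1)) read
  2·M_0 + 8·M_1 + 2·M_2 = 6(Δ_1 - Δ_0) = 24
Natural end conditions: M_0 = M_2 = 0.
Solving: M_0 = 0, M_1 = 3, M_2 = 0.
On [0, 2], s'(x) = b_0 + 2c_0·x + 3d_0·x² with b_0 = Δ_0 - h_0(2M_0 + M_1)/6 = -1, c_0 = M_0/2 = 0, d_0 = (M_1 - M_0)/(6h_0) = 1/4. So s'(0) = -1.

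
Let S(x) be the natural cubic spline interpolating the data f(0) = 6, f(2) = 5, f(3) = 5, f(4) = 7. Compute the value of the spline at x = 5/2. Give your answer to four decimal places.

4.8125

Write M_i for S''(x_i). With h_i = 2, 1, 1 and divided differences Δ_i = -1/2, 0, 2, the continuity of S' gives the tridiagonal system
  2·M_0 + 6·M_1 + 1·M_2 = 6(Δ_1 - Δ_0) = 3
  1·M_1 + 4·M_2 + 1·M_3 = 6(Δ_2 - Δ_1) = 12
Natural end conditions: M_0 = M_3 = 0.
Forward elimination and back-substitution give M_0 = 0, M_1 = 0, M_2 = 3, M_3 = 0.
On [2, 3], S(x) = 5 - 1/2·(x - 2) + 0·(x - 2)² + 1/2·(x - 2)³.
With (x - 2) = 1/2: S(5/2) = 77/16.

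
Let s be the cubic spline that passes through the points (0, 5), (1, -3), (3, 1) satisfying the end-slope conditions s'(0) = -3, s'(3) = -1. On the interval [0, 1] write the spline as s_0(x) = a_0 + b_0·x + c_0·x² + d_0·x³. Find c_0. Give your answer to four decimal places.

-12.1667

Put M_i = s'' at the i-th knot. Here h = (1, 2) and Δ = (-8, 2), so the interior equations h_(i-1)·M_(i-1) + 2(h_(i-1)+h_i)·M_i + h_i·M_(i+1) = 6(Δ_i − Δ_(i-1)) read
  1·M_0 + 6·M_1 + 2·M_2 = 6(Δ_1 - Δ_0) = 60
Clamped end conditions give two more equations: 2h_0·M_0 + h_0·M_1 = 6(Δ_0 - s'(0)) = -30 and h_1·M_1 + 2h_1·M_2 = 6(s'(3) - Δ_1) = -18.
Hence M_0 = -73/3, M_1 = 56/3, M_2 = -83/6.
On [0, 1], with s_0(x) = a_0 + b_0·x + c_0·x² + d_0·x³: c_0 = M_0/2 = -73/6, d_0 = (M_1 - M_0)/(6h_0) = 43/6, b_0 = Δ_0 - h_0(2M_0 + M_1)/6 = -3.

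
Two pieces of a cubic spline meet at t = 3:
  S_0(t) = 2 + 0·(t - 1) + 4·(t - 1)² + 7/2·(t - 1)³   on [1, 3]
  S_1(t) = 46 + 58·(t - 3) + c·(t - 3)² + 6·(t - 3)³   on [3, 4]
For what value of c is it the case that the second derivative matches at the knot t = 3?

S_0''(t) = 8 + 21·(t - 1), so S_0''(3) = 50. On the right, S_1''(3) = 2c, so c = 25.

25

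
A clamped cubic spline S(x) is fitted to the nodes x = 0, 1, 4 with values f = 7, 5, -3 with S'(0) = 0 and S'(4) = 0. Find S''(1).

-1

Put M_i = S'' at the i-th knot. Here h = (1, 3) and Δ = (-2, -8/3), so the interior equations h_(i-1)·M_(i-1) + 2(h_(i-1)+h_i)·M_i + h_i·M_(i+1) = 6(Δ_i − Δ_(i-1)) read
  1·M_0 + 8·M_1 + 3·M_2 = 6(Δ_1 - Δ_0) = -4
Clamped end conditions give two more equations: 2h_0·M_0 + h_0·M_1 = 6(Δ_0 - S'(0)) = -12 and h_1·M_1 + 2h_1·M_2 = 6(S'(4) - Δ_1) = 16.
Solving: M_0 = -11/2, M_1 = -1, M_2 = 19/6.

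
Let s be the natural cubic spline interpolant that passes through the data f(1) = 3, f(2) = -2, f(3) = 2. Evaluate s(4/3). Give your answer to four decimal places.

0.6667

Put M_i = s'' at the i-th knot. Here h = (1, 1) and Δ = (-5, 4), so the interior equations h_(i-1)·M_(i-1) + 2(h_(i-1)+h_i)·M_i + h_i·M_(i+1) = 6(Δ_i − Δ_(i-1)) read
  1·M_0 + 4·M_1 + 1·M_2 = 6(Δ_1 - Δ_0) = 54
Natural end conditions: M_0 = M_2 = 0.
Solving the tridiagonal system: M_0 = 0, M_1 = 27/2, M_2 = 0.
On [1, 2], s(t) = 3 - 29/4·(t - 1) + 0·(t - 1)² + 9/4·(t - 1)³.
With (t - 1) = 1/3: s(4/3) = 2/3.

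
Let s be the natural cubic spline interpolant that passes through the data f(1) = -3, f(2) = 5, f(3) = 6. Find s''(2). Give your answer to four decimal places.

Write σ_i for s''(x_i). With h_i = 1, 1 and divided differences Δ_i = 8, 1, the continuity of s' gives the tridiagonal system
  1·σ_0 + 4·σ_1 + 1·σ_2 = 6(Δ_1 - Δ_0) = -42
Natural end conditions: σ_0 = σ_2 = 0.
Solving the tridiagonal system: σ_0 = 0, σ_1 = -21/2, σ_2 = 0.

-10.5000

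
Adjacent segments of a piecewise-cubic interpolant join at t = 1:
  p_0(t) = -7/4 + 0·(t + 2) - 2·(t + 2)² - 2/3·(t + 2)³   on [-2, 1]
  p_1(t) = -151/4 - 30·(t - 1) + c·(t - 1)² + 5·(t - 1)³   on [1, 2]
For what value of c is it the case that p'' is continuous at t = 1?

-8

p_0''(t) = -4 - 4·(t + 2), so p_0''(1) = -16. On the right, p_1''(1) = 2c, so c = -8.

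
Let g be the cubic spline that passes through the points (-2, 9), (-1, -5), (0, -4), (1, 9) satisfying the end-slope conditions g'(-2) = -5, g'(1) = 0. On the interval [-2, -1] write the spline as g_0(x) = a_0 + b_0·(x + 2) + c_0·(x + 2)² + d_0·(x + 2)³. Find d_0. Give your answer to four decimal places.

11.1333

Let M_i = g''(x_i). Step sizes h_i = 1, 1, 1; slopes of the chords Δ_i = (y_(i+1) - y_i)/h_i = -14, 1, 13.
  1·M_0 + 4·M_1 + 1·M_2 = 6(Δ_1 - Δ_0) = 90
  1·M_1 + 4·M_2 + 1·M_3 = 6(Δ_2 - Δ_1) = 72
Clamped end conditions give two more equations: 2h_0·M_0 + h_0·M_1 = 6(Δ_0 - g'(-2)) = -54 and h_2·M_2 + 2h_2·M_3 = 6(g'(1) - Δ_2) = -78.
Forward elimination and back-substitution give M_0 = -604/15, M_1 = 398/15, M_2 = 362/15, M_3 = -766/15.
On [-2, -1], with g_0(x) = a_0 + b_0·(x + 2) + c_0·(x + 2)² + d_0·(x + 2)³: c_0 = M_0/2 = -302/15, d_0 = (M_1 - M_0)/(6h_0) = 167/15, b_0 = Δ_0 - h_0(2M_0 + M_1)/6 = -5.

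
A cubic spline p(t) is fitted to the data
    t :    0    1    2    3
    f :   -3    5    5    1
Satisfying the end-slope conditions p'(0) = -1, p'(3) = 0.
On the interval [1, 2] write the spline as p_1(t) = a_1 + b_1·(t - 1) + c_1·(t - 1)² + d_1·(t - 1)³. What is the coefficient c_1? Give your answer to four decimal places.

Let M_i = p''(x_i). Step sizes h_i = 1, 1, 1; slopes of the chords Δ_i = (y_(i+1) - y_i)/h_i = 8, 0, -4.
  1·M_0 + 4·M_1 + 1·M_2 = 6(Δ_1 - Δ_0) = -48
  1·M_1 + 4·M_2 + 1·M_3 = 6(Δ_2 - Δ_1) = -24
Clamped end conditions give two more equations: 2h_0·M_0 + h_0·M_1 = 6(Δ_0 - p'(0)) = 54 and h_2·M_2 + 2h_2·M_3 = 6(p'(3) - Δ_2) = 24.
Forward elimination and back-substitution give M_0 = 556/15, M_1 = -302/15, M_2 = -68/15, M_3 = 214/15.
On [1, 2], with p_1(t) = a_1 + b_1·(t - 1) + c_1·(t - 1)² + d_1·(t - 1)³: c_1 = M_1/2 = -151/15, d_1 = (M_2 - M_1)/(6h_1) = 13/5, b_1 = Δ_1 - h_1(2M_1 + M_2)/6 = 112/15.

-10.0667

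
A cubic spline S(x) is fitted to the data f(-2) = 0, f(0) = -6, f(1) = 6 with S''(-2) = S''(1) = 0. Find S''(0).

Let σ_i = S''(x_i). Step sizes h_i = 2, 1; slopes of the chords Δ_i = (y_(i+1) - y_i)/h_i = -3, 12.
  2·σ_0 + 6·σ_1 + 1·σ_2 = 6(Δ_1 - Δ_0) = 90
Natural end conditions: σ_0 = σ_2 = 0.
Forward elimination and back-substitution give σ_0 = 0, σ_1 = 15, σ_2 = 0.

15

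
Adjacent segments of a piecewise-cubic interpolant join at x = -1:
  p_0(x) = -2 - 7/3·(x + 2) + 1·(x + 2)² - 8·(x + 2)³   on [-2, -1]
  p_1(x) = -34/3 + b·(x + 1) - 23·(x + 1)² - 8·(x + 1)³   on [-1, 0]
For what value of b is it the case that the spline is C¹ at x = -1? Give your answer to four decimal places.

p_0'(x) = -7/3 + 2·(x + 2) - 24·(x + 2)², so p_0'(-1) = -73/3. On the right, p_1'(-1) = b, so b = -73/3.

-24.3333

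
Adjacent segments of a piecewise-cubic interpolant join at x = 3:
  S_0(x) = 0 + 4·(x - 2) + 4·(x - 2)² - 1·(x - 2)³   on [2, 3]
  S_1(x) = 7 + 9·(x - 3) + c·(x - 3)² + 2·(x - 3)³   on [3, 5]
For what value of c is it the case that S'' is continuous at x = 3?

1

S_0''(x) = 8 - 6·(x - 2), so S_0''(3) = 2. On the right, S_1''(3) = 2c, so c = 1.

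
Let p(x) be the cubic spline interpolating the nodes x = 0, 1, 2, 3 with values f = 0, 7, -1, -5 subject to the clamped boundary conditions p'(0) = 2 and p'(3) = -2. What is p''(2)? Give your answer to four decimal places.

14.9333

Write M_i for p''(x_i). With h_i = 1, 1, 1 and divided differences Δ_i = 7, -8, -4, the continuity of p' gives the tridiagonal system
  1·M_0 + 4·M_1 + 1·M_2 = 6(Δ_1 - Δ_0) = -90
  1·M_1 + 4·M_2 + 1·M_3 = 6(Δ_2 - Δ_1) = 24
Clamped end conditions give two more equations: 2h_0·M_0 + h_0·M_1 = 6(Δ_0 - p'(0)) = 30 and h_2·M_2 + 2h_2·M_3 = 6(p'(3) - Δ_2) = 12.
Forward elimination and back-substitution give M_0 = 482/15, M_1 = -514/15, M_2 = 224/15, M_3 = -22/15.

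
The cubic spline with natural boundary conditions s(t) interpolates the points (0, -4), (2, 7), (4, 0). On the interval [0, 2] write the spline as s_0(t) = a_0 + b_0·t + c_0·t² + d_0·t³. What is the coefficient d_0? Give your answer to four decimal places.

Let m_i = s''(x_i). Step sizes h_i = 2, 2; slopes of the chords Δ_i = (y_(i+1) - y_i)/h_i = 11/2, -7/2.
  2·m_0 + 8·m_1 + 2·m_2 = 6(Δ_1 - Δ_0) = -54
Natural end conditions: m_0 = m_2 = 0.
Hence m_0 = 0, m_1 = -27/4, m_2 = 0.
On [0, 2], with s_0(t) = a_0 + b_0·t + c_0·t² + d_0·t³: c_0 = m_0/2 = 0, d_0 = (m_1 - m_0)/(6h_0) = -9/16, b_0 = Δ_0 - h_0(2m_0 + m_1)/6 = 31/4.

-0.5625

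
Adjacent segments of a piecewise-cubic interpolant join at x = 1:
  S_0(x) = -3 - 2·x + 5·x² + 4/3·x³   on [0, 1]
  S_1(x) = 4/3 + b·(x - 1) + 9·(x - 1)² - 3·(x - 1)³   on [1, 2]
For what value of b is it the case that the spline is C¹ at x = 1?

S_0'(x) = -2 + 10·x + 4·x², so S_0'(1) = 12. On the right, S_1'(1) = b, so b = 12.

12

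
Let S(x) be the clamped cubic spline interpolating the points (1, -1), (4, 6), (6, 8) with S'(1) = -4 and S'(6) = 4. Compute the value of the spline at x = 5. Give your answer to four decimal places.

6.4750

Write σ_i for S''(x_i). With h_i = 3, 2 and divided differences Δ_i = 7/3, 1, the continuity of S' gives the tridiagonal system
  3·σ_0 + 10·σ_1 + 2·σ_2 = 6(Δ_1 - Δ_0) = -8
Clamped end conditions give two more equations: 2h_0·σ_0 + h_0·σ_1 = 6(Δ_0 - S'(1)) = 38 and h_1·σ_1 + 2h_1·σ_2 = 6(S'(6) - Δ_1) = 18.
Solving: σ_0 = 131/15, σ_1 = -24/5, σ_2 = 69/10.
On [4, 6], S(x) = 6 + 19/10·(x - 4) - 12/5·(x - 4)² + 39/40·(x - 4)³.
With (x - 4) = 1: S(5) = 259/40.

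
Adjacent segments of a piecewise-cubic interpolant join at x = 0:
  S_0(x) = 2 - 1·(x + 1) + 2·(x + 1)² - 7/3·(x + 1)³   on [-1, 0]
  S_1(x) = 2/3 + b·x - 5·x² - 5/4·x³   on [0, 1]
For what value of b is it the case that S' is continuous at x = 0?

-4

S_0'(x) = -1 + 4·(x + 1) - 7·(x + 1)², so S_0'(0) = -4. On the right, S_1'(0) = b, so b = -4.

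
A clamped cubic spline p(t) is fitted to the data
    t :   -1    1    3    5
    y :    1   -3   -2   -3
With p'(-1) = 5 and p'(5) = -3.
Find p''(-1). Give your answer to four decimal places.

Let m_i = p''(x_i). Step sizes h_i = 2, 2, 2; slopes of the chords Δ_i = (y_(i+1) - y_i)/h_i = -2, 1/2, -1/2.
  2·m_0 + 8·m_1 + 2·m_2 = 6(Δ_1 - Δ_0) = 15
  2·m_1 + 8·m_2 + 2·m_3 = 6(Δ_2 - Δ_1) = -6
Clamped end conditions give two more equations: 2h_0·m_0 + h_0·m_1 = 6(Δ_0 - p'(-1)) = -42 and h_2·m_2 + 2h_2·m_3 = 6(p'(5) - Δ_2) = -15.
Solving the tridiagonal system: m_0 = -199/15, m_1 = 83/15, m_2 = -41/30, m_3 = -46/15.

-13.2667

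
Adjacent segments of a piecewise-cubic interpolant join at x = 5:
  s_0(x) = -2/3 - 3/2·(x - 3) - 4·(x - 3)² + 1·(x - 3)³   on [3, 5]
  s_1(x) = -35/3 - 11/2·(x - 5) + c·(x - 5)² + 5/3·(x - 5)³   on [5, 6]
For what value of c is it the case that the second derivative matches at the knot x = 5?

s_0''(x) = -8 + 6·(x - 3), so s_0''(5) = 4. On the right, s_1''(5) = 2c, so c = 2.

2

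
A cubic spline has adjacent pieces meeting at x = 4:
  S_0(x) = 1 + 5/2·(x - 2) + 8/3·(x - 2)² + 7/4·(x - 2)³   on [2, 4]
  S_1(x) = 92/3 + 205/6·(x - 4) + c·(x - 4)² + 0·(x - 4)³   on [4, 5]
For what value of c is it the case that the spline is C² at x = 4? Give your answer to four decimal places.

13.1667

S_0''(x) = 16/3 + 21/2·(x - 2), so S_0''(4) = 79/3. On the right, S_1''(4) = 2c, so c = 79/6.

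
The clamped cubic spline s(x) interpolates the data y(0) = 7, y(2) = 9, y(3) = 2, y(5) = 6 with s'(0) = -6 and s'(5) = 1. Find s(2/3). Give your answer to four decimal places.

6.3148

Write m_i for s''(x_i). With h_i = 2, 1, 2 and divided differences Δ_i = 1, -7, 2, the continuity of s' gives the tridiagonal system
  2·m_0 + 6·m_1 + 1·m_2 = 6(Δ_1 - Δ_0) = -48
  1·m_1 + 6·m_2 + 2·m_3 = 6(Δ_2 - Δ_1) = 54
Clamped end conditions give two more equations: 2h_0·m_0 + h_0·m_1 = 6(Δ_0 - s'(0)) = 42 and h_2·m_2 + 2h_2·m_3 = 6(s'(5) - Δ_2) = -6.
Forward elimination and back-substitution give m_0 = 151/8, m_1 = -67/4, m_2 = 59/4, m_3 = -71/8.
On [0, 2], s(x) = 7 - 6·x + 151/16·x² - 95/32·x³.
With x = 2/3: s(2/3) = 341/54.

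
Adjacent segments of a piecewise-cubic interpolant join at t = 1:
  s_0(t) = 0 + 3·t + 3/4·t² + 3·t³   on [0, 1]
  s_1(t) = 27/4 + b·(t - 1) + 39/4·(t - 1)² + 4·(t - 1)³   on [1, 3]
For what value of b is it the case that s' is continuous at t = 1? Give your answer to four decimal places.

s_0'(t) = 3 + 3/2·t + 9·t², so s_0'(1) = 27/2. On the right, s_1'(1) = b, so b = 27/2.

13.5000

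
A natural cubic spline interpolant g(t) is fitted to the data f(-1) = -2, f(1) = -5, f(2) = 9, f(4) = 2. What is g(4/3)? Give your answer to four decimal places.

Write M_i for g''(x_i). With h_i = 2, 1, 2 and divided differences Δ_i = -3/2, 14, -7/2, the continuity of g' gives the tridiagonal system
  2·M_0 + 6·M_1 + 1·M_2 = 6(Δ_1 - Δ_0) = 93
  1·M_1 + 6·M_2 + 2·M_3 = 6(Δ_2 - Δ_1) = -105
Natural end conditions: M_0 = M_3 = 0.
Hence M_0 = 0, M_1 = 663/35, M_2 = -723/35, M_3 = 0.
On [1, 2], g(t) = -5 + 779/70·(t - 1) + 663/70·(t - 1)² - 33/5·(t - 1)³.
With (t - 1) = 1/3: g(4/3) = -152/315.

-0.4825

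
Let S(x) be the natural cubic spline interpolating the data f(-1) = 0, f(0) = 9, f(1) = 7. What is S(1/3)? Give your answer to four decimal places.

9.3519

Write M_i for S''(x_i). With h_i = 1, 1 and divided differences Δ_i = 9, -2, the continuity of S' gives the tridiagonal system
  1·M_0 + 4·M_1 + 1·M_2 = 6(Δ_1 - Δ_0) = -66
Natural end conditions: M_0 = M_2 = 0.
Forward elimination and back-substitution give M_0 = 0, M_1 = -33/2, M_2 = 0.
On [0, 1], S(x) = 9 + 7/2·x - 33/4·x² + 11/4·x³.
With x = 1/3: S(1/3) = 505/54.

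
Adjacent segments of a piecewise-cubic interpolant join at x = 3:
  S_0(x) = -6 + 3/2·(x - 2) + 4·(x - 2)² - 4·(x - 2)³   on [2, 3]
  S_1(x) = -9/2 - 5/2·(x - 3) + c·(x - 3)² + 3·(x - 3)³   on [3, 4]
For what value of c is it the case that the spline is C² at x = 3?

S_0''(x) = 8 - 24·(x - 2), so S_0''(3) = -16. On the right, S_1''(3) = 2c, so c = -8.

-8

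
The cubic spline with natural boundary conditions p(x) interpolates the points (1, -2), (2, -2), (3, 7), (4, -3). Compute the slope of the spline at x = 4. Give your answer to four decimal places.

Put m_i = p'' at the i-th knot. Here h = (1, 1, 1) and Δ = (0, 9, -10), so the interior equations h_(i-1)·m_(i-1) + 2(h_(i-1)+h_i)·m_i + h_i·m_(i+1) = 6(Δ_i − Δ_(i-1)) read
  1·m_0 + 4·m_1 + 1·m_2 = 6(Δ_1 - Δ_0) = 54
  1·m_1 + 4·m_2 + 1·m_3 = 6(Δ_2 - Δ_1) = -114
Natural end conditions: m_0 = m_3 = 0.
Solving: m_0 = 0, m_1 = 22, m_2 = -34, m_3 = 0.
On [3, 4], p'(x) = b_2 + 2c_2·(x - 3) + 3d_2·(x - 3)² with b_2 = Δ_2 - h_2(2m_2 + m_3)/6 = 4/3, c_2 = m_2/2 = -17, d_2 = (m_3 - m_2)/(6h_2) = 17/3. So p'(4) = -47/3.

-15.6667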